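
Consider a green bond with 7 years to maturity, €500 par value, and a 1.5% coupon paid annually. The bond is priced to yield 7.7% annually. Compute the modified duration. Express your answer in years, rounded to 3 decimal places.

Periodic yield y = 0.077. First find Macaulay duration:
  t   CF        PV=CF/(1+0.077)^t    t·PV
  1         7.50         6.9638         6.9638
  2         7.50         6.4659        12.9318
  3         7.50         6.0036        18.0109
  4         7.50         5.5744        22.2976
  5         7.50         5.1759        25.8793
  6         7.50         4.8058        28.8349
  7       507.50       301.9438     2,113.6066
  Σ                    336.9332     2,228.5250
P = 336.9332; Macaulay duration = 2,228.5250 / 336.9332 = 6.61414 years.
Modified duration = D_Mac / (1 + y) = 6.61414 / 1.077 = 6.14127 years.

6.141 years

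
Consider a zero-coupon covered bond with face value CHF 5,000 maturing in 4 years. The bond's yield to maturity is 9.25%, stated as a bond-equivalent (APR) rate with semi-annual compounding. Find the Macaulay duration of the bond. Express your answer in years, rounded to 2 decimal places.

4.00 years

A zero-coupon bond has a single cash flow at maturity, so its Macaulay duration equals its maturity: 4 years.
(Equivalently: 8 semi-annual periods ÷ 2 = 4 years.)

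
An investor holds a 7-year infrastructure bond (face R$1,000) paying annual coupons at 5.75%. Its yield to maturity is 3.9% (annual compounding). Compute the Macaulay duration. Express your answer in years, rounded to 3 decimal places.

Periodic yield y = 0.039. Discount each cash flow and weight by its year:
  t   CF        PV=CF/(1+0.039)^t    t·PV
  1        57.50        55.3417        55.3417
  2        57.50        53.2644       106.5287
  3        57.50        51.2650       153.7951
  4        57.50        49.3407       197.3630
  5        57.50        47.4887       237.4434
  6        57.50        45.7061       274.2368
  7     1,057.50       809.0429     5,663.3002
  Σ                  1,111.4495     6,688.0089
Price P = Σ PV = 1,111.4495.
Macaulay duration = Σ(t·PV) / P = 6,688.0089 / 1,111.4495 = 6.01738 years.

6.017 years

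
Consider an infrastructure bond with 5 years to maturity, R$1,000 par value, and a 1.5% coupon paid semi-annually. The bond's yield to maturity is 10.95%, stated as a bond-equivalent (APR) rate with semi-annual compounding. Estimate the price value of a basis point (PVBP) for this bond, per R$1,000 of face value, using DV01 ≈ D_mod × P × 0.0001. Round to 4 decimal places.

R$0.2918

Periodic yield y = 0.05475.
  t   CF        PV=CF/(1+0.05475)^t    t·PV
  1         7.50         7.1107         7.1107
  2         7.50         6.7416        13.4832
  3         7.50         6.3916        19.1749
  4         7.50         6.0599        24.2395
  5         7.50         5.7453        28.7266
  6         7.50         5.4471        32.6825
  7         7.50         5.1643        36.1504
  8         7.50         4.8963        39.1701
  9         7.50         4.6421        41.7790
  10    1,007.50       591.2208     5,912.2081
  Σ                    643.4197     6,154.7249
P = 643.4197; D_Mac = 9.56565 half-year periods = 4.78282 yrs; D_mod = 4.53456 yrs.
DV01 ≈ 4.53456 × 643.4197 × 0.0001 = 0.291762.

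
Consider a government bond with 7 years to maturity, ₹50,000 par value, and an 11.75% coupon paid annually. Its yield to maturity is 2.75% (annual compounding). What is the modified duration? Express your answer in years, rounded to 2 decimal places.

5.39 years

Periodic yield y = 0.0275. First find Macaulay duration:
  t   CF        PV=CF/(1+0.0275)^t    t·PV
  1     5,875.00     5,717.7616     5,717.7616
  2     5,875.00     5,564.7314    11,129.4629
  3     5,875.00     5,415.7970    16,247.3911
  4     5,875.00     5,270.8487    21,083.3947
  5     5,875.00     5,129.7797    25,648.8987
  6     5,875.00     4,992.4864    29,954.9182
  7    55,875.00    46,210.9314   323,476.5200
  Σ                 78,302.3363   433,258.3472
P = 78,302.3363; Macaulay duration = 433,258.3472 / 78,302.3363 = 5.53315 years.
Modified duration = D_Mac / (1 + y) = 5.53315 / 1.0275 = 5.38506 years.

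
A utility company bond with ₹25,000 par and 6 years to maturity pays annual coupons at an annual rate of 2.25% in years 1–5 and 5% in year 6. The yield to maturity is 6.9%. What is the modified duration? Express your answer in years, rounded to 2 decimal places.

5.27 years

Periodic yield y = 0.069. First find Macaulay duration:
  t   CF        PV=CF/(1+0.069)^t    t·PV
  1       562.50       526.1927       526.1927
  2       562.50       492.2289       984.4578
  3       562.50       460.4574     1,381.3721
  4       562.50       430.7365     1,722.9461
  5       562.50       402.9341     2,014.6704
  6    26,250.00    17,589.8881   105,539.3286
  Σ                 19,902.4377   112,168.9677
P = 19,902.4377; Macaulay duration = 112,168.9677 / 19,902.4377 = 5.63594 years.
Modified duration = D_Mac / (1 + y) = 5.63594 / 1.069 = 5.27216 years.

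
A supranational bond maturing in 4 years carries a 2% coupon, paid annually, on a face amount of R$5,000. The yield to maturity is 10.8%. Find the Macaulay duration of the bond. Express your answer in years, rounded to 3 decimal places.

3.860 years

Periodic yield y = 0.108. Discount each cash flow and weight by its year:
  t   CF        PV=CF/(1+0.108)^t    t·PV
  1       100.00        90.2527        90.2527
  2       100.00        81.4555       162.9110
  3       100.00        73.5158       220.5474
  4     5,100.00     3,383.8502    13,535.4010
  Σ                  3,629.0743    14,009.1121
Price P = Σ PV = 3,629.0743.
Macaulay duration = Σ(t·PV) / P = 14,009.1121 / 3,629.0743 = 3.86024 years.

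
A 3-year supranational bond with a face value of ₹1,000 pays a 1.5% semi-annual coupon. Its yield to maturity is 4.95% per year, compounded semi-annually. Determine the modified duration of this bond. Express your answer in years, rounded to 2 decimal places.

Periodic yield y = 0.02475. First find Macaulay duration:
  t   CF        PV=CF/(1+0.02475)^t    t·PV
  1         7.50         7.3189         7.3189
  2         7.50         7.1421        14.2842
  3         7.50         6.9696        20.9088
  4         7.50         6.8013        27.2051
  5         7.50         6.6370        33.1850
  6     1,007.50       870.0365     5,220.2192
  Σ                    904.9053     5,323.1211
P = 904.9053; Macaulay duration = 5,323.1211 / 904.9053 = 5.88252 half-year periods = 2.94126 years.
Modified duration = D_Mac / (1 + y) = 2.94126 / 1.02475 = 2.87022 years.

2.87 years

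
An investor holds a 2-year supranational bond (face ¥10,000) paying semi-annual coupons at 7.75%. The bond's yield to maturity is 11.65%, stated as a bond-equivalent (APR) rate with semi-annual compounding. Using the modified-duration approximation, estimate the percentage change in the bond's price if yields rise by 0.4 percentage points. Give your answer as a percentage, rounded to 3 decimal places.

-0.713%

Periodic yield y = 0.05825. Modified duration first:
  t   CF        PV=CF/(1+0.05825)^t    t·PV
  1       387.50       366.1706       366.1706
  2       387.50       346.0152       692.0304
  3       387.50       326.9692       980.9077
  4    10,387.50     8,282.4329    33,129.7318
  Σ                  9,321.5879    35,168.8404
P = 9,321.5879; D_Mac = 3.77284 half-year periods = 1.88642 yrs; D_mod = 1.88642/(1+0.05825) = 1.78258 yrs.
ΔP/P ≈ -D_mod · Δy = -1.78258 × (+0.004) = -0.007130 = -0.7130%.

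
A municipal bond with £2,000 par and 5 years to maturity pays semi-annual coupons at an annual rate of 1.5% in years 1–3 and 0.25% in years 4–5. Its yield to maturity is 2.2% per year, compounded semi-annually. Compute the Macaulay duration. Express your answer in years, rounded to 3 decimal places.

Periodic yield y = 0.011. Discount each cash flow and weight by its period:
  t   CF        PV=CF/(1+0.011)^t    t·PV
  1        15.00        14.8368        14.8368
  2        15.00        14.6754        29.3507
  3        15.00        14.5157        43.5471
  4        15.00        14.3578        57.4310
  5        15.00        14.2015        71.0077
  6        15.00        14.0470        84.2821
  7         2.50         2.3157        16.2099
  8         2.50         2.2905        18.3240
  9         2.50         2.2656        20.3902
  10    2,002.50     1,794.9856    17,949.8560
  Σ                  1,888.4916    18,305.2356
Price P = Σ PV = 1,888.4916.
Macaulay duration = Σ(t·PV) / P = 18,305.2356 / 1,888.4916 = 9.69305 half-year periods.
In years: 9.69305 / 2 = 4.84652 years.

4.847 years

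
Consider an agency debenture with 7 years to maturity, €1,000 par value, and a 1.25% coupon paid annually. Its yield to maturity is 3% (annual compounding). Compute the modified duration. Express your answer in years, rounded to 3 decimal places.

Periodic yield y = 0.03. First find Macaulay duration:
  t   CF        PV=CF/(1+0.03)^t    t·PV
  1        12.50        12.1359        12.1359
  2        12.50        11.7824        23.5649
  3        12.50        11.4393        34.3178
  4        12.50        11.1061        44.4244
  5        12.50        10.7826        53.9130
  6        12.50        10.4686        62.8113
  7     1,012.50       823.2552     5,762.7861
  Σ                    890.9700     5,993.9534
P = 890.9700; Macaulay duration = 5,993.9534 / 890.9700 = 6.72745 years.
Modified duration = D_Mac / (1 + y) = 6.72745 / 1.03 = 6.53150 years.

6.532 years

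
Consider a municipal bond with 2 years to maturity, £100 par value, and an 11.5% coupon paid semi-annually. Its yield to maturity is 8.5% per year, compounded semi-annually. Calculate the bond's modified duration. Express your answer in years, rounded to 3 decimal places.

1.772 years

Periodic yield y = 0.0425. First find Macaulay duration:
  t   CF        PV=CF/(1+0.0425)^t    t·PV
  1         5.75         5.5156         5.5156
  2         5.75         5.2907        10.5815
  3         5.75         5.0750        15.2251
  4       105.75        89.5316       358.1262
  Σ                    105.4129       389.4484
P = 105.4129; Macaulay duration = 389.4484 / 105.4129 = 3.69450 half-year periods = 1.84725 years.
Modified duration = D_Mac / (1 + y) = 1.84725 / 1.0425 = 1.77194 years.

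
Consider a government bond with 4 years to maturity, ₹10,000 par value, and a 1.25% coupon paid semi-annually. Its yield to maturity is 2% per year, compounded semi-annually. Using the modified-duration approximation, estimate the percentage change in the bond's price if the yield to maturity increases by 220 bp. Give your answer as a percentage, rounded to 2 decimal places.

-8.52%

Periodic yield y = 0.01. Modified duration first:
  t   CF        PV=CF/(1+0.01)^t    t·PV
  1        62.50        61.8812        61.8812
  2        62.50        61.2685       122.5370
  3        62.50        60.6619       181.9857
  4        62.50        60.0613       240.2451
  5        62.50        59.4666       297.3330
  6        62.50        58.8778       353.2670
  7        62.50        58.2949       408.0641
  8    10,062.50     9,292.5499    74,340.3994
  Σ                  9,713.0621    76,005.7125
P = 9,713.0621; D_Mac = 7.82510 half-year periods = 3.91255 yrs; D_mod = 3.91255/(1+0.01) = 3.87381 yrs.
ΔP/P ≈ -D_mod · Δy = -3.87381 × (+0.022) = -0.085224 = -8.5224%.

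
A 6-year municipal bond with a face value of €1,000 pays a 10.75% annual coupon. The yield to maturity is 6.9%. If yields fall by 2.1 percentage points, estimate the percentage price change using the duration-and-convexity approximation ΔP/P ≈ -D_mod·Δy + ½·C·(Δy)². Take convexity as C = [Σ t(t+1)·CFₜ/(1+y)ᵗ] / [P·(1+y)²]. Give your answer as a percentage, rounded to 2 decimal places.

+10.09%

With y = 0.069:
  t   CF        PV=CF/(1+0.069)^t    t·PV        t(t+1)·PV
  1       107.50       100.5613       100.5613         201.1225
  2       107.50        94.0704       188.1408         564.4225
  3       107.50        87.9985       263.9955       1,055.9822
  4       107.50        82.3185       329.2741       1,646.3707
  5       107.50        77.0052       385.0259       2,310.1554
  6     1,107.50       742.1258     4,452.7545      31,169.2817
  Σ                  1,184.0797     5,719.7522      36,947.3350
P = 1,184.0797; D_Mac = 4.83055 yrs; D_mod = 4.51875 yrs; C = 27.30529.
Duration effect: -4.51875 × (-0.021) = +0.094894
Convexity effect: 0.5 × 27.30529 × (-0.021)² = +0.0060208
ΔP/P ≈ +0.094894 + 0.0060208 = +0.100915 = +10.0915%.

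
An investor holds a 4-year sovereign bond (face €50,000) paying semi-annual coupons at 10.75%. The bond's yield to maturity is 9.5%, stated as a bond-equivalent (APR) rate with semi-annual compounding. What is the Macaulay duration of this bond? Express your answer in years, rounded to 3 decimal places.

3.369 years

Periodic yield y = 0.0475. Discount each cash flow and weight by its period:
  t   CF        PV=CF/(1+0.0475)^t    t·PV
  1     2,687.50     2,565.6325     2,565.6325
  2     2,687.50     2,449.2911     4,898.5823
  3     2,687.50     2,338.2254     7,014.6763
  4     2,687.50     2,232.1961     8,928.7844
  5     2,687.50     2,130.9748    10,654.8740
  6     2,687.50     2,034.3435    12,206.0609
  7     2,687.50     1,942.0940    13,594.6582
  8    52,687.50    36,347.5664   290,780.5314
  Σ                 52,040.3239   350,643.7999
Price P = Σ PV = 52,040.3239.
Macaulay duration = Σ(t·PV) / P = 350,643.7999 / 52,040.3239 = 6.73793 half-year periods.
In years: 6.73793 / 2 = 3.36896 years.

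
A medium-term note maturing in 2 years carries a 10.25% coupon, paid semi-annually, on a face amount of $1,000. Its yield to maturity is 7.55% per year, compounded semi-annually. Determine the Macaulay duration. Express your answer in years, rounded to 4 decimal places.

Periodic yield y = 0.03775. Discount each cash flow and weight by its period:
  t   CF        PV=CF/(1+0.03775)^t    t·PV
  1        51.25        49.3857        49.3857
  2        51.25        47.5892        95.1784
  3        51.25        45.8581       137.5742
  4     1,051.25       906.4316     3,625.7264
  Σ                  1,049.2646     3,907.8647
Price P = Σ PV = 1,049.2646.
Macaulay duration = Σ(t·PV) / P = 3,907.8647 / 1,049.2646 = 3.72438 half-year periods.
In years: 3.72438 / 2 = 1.86219 years.

1.8622 years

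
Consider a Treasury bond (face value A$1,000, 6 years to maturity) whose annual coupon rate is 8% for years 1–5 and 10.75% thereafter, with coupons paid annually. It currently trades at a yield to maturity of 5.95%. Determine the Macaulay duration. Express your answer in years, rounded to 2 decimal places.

5.06 years

Periodic yield y = 0.0595. Discount each cash flow and weight by its year:
  t   CF        PV=CF/(1+0.0595)^t    t·PV
  1        80.00        75.5073        75.5073
  2        80.00        71.2669       142.5339
  3        80.00        67.2647       201.7941
  4        80.00        63.4872       253.9488
  5        80.00        59.9218       299.6092
  6     1,107.50       782.9571     4,697.7426
  Σ                  1,120.4051     5,671.1359
Price P = Σ PV = 1,120.4051.
Macaulay duration = Σ(t·PV) / P = 5,671.1359 / 1,120.4051 = 5.06168 years.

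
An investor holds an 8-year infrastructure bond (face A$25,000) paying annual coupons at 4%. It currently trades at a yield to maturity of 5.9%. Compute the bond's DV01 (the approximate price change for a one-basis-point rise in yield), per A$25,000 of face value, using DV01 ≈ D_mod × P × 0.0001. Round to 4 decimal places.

Periodic yield y = 0.059.
  t   CF        PV=CF/(1+0.059)^t    t·PV
  1     1,000.00       944.2871       944.2871
  2     1,000.00       891.6781     1,783.3561
  3     1,000.00       842.0001     2,526.0002
  4     1,000.00       795.0898     3,180.3590
  5     1,000.00       750.7930     3,753.9649
  6     1,000.00       708.9641     4,253.7846
  7     1,000.00       669.4656     4,686.2593
  8    26,000.00    16,436.3608   131,490.8867
  Σ                 22,038.6385   152,618.8979
P = 22,038.6385; D_Mac = 6.92506 yrs; D_mod = 6.53924 yrs.
DV01 ≈ 6.53924 × 22,038.6385 × 0.0001 = 14.411605.

A$14.4116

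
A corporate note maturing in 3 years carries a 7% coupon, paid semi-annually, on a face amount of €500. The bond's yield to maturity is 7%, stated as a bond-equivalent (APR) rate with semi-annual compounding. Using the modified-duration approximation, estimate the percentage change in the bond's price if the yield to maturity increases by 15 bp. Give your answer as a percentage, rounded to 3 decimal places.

Periodic yield y = 0.035. Modified duration first:
  t   CF        PV=CF/(1+0.035)^t    t·PV
  1        17.50        16.9082        16.9082
  2        17.50        16.3364        32.6729
  3        17.50        15.7840        47.3520
  4        17.50        15.2502        61.0010
  5        17.50        14.7345        73.6727
  6       517.50       420.9866     2,525.9195
  Σ                    500.0000     2,757.5262
P = 500.0000; D_Mac = 5.51505 half-year periods = 2.75753 yrs; D_mod = 2.75753/(1+0.035) = 2.66428 yrs.
ΔP/P ≈ -D_mod · Δy = -2.66428 × (+0.0015) = -0.003996 = -0.3996%.

-0.400%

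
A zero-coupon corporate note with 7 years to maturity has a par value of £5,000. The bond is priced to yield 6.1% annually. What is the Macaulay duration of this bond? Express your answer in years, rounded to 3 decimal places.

A zero-coupon bond has a single cash flow at maturity, so its Macaulay duration equals its maturity: 7 years.

7.000 years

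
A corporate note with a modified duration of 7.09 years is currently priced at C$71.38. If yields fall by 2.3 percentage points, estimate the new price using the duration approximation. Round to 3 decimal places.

C$83.020

Duration approximation: ΔP/P ≈ -D_mod · Δy = -7.09 × (-0.023) = +0.163070.
New price ≈ 71.38 × (1 + 0.163070) = 83.0199366.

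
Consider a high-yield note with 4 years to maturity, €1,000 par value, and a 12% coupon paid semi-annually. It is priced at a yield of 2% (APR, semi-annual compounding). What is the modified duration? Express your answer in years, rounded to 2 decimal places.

Periodic yield y = 0.01. First find Macaulay duration:
  t   CF        PV=CF/(1+0.01)^t    t·PV
  1        60.00        59.4059        59.4059
  2        60.00        58.8178       117.6355
  3        60.00        58.2354       174.7062
  4        60.00        57.6588       230.6353
  5        60.00        57.0879       285.4397
  6        60.00        56.5227       339.1363
  7        60.00        55.9631       391.7416
  8     1,060.00       978.8922     7,831.1377
  Σ                  1,382.5839     9,429.8383
P = 1,382.5839; Macaulay duration = 9,429.8383 / 1,382.5839 = 6.82045 half-year periods = 3.41022 years.
Modified duration = D_Mac / (1 + y) = 3.41022 / 1.01 = 3.37646 years.

3.38 years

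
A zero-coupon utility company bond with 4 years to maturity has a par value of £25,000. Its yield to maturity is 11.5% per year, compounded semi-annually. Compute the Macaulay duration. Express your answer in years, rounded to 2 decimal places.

4.00 years

A zero-coupon bond has a single cash flow at maturity, so its Macaulay duration equals its maturity: 4 years.
(Equivalently: 8 semi-annual periods ÷ 2 = 4 years.)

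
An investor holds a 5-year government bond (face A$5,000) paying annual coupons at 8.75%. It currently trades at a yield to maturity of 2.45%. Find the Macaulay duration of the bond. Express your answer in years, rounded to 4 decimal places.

Periodic yield y = 0.0245. Discount each cash flow and weight by its year:
  t   CF        PV=CF/(1+0.0245)^t    t·PV
  1       437.50       427.0376       427.0376
  2       437.50       416.8254       833.6507
  3       437.50       406.8574     1,220.5721
  4       437.50       397.1277     1,588.5109
  5     5,437.50     4,817.6967    24,088.4836
  Σ                  6,465.5447    28,158.2548
Price P = Σ PV = 6,465.5447.
Macaulay duration = Σ(t·PV) / P = 28,158.2548 / 6,465.5447 = 4.35512 years.

4.3551 years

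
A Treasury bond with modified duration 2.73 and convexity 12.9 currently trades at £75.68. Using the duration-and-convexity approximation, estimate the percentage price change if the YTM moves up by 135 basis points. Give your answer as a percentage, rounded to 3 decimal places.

Duration effect: -D_mod·Δy = -2.73 × (+0.0135) = -0.036855
Convexity effect: ½·C·(Δy)² = 0.5 × 12.9 × (0.0135)² = +0.0011755125
ΔP/P ≈ -0.036855 + 0.0011755125 = -0.0356794875
= -3.56794875%.

-3.568%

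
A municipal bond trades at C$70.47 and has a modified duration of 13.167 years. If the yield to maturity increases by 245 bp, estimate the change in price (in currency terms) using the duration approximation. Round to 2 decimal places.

-C$22.73

Duration approximation: ΔP/P ≈ -D_mod · Δy = -13.167 × (+0.0245) = -0.3225915.
ΔP ≈ 70.47 × (-0.3225915) = -22.733023005.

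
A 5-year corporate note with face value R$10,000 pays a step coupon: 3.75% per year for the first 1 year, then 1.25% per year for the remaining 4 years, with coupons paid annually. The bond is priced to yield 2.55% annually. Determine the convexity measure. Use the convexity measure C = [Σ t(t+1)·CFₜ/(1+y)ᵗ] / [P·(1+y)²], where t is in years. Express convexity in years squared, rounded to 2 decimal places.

26.92

With y = 0.0255:
  t   CF        PV=CF/(1+0.0255)^t    t·PV        t(t+1)·PV
  1       375.00       365.6753       365.6753         731.3506
  2       125.00       118.8608       237.7216         713.1649
  3       125.00       115.9052       347.7157       1,390.8627
  4       125.00       113.0231       452.0925       2,260.4627
  5    10,125.00     8,927.2297    44,636.1484     267,816.8903
  Σ                  9,640.6941    46,039.3535     272,912.7312
P = 9,640.6941.
Convexity = Σ t(t+1)·PV / [P·(1+y)²] = 272,912.7312 / (9,640.6941 × 1.051650) = 26.91809.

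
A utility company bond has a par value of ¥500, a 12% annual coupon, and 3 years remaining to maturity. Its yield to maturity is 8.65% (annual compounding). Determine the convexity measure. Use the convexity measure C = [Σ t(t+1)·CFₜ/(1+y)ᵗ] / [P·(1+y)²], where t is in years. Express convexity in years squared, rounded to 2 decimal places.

8.83

With y = 0.0865:
  t   CF        PV=CF/(1+0.0865)^t    t·PV        t(t+1)·PV
  1        60.00        55.2232        55.2232         110.4464
  2        60.00        50.8267       101.6534         304.9601
  3       560.00       436.6152     1,309.8456       5,239.3822
  Σ                    542.6651     1,466.7221       5,654.7887
P = 542.6651.
Convexity = Σ t(t+1)·PV / [P·(1+y)²] = 5,654.7887 / (542.6651 × 1.180482) = 8.82724.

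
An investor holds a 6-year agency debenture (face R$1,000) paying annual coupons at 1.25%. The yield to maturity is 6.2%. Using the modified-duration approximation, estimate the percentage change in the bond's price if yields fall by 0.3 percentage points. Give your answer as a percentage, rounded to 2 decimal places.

Periodic yield y = 0.062. Modified duration first:
  t   CF        PV=CF/(1+0.062)^t    t·PV
  1        12.50        11.7702        11.7702
  2        12.50        11.0831        22.1662
  3        12.50        10.4361        31.3082
  4        12.50         9.8268        39.3072
  5        12.50         9.2531        46.2655
  6     1,012.50       705.7452     4,234.4712
  Σ                    758.1145     4,385.2885
P = 758.1145; D_Mac = 5.78447 yrs; D_mod = 5.78447/(1+0.062) = 5.44677 yrs.
ΔP/P ≈ -D_mod · Δy = -5.44677 × (-0.003) = +0.016340 = +1.6340%.

+1.63%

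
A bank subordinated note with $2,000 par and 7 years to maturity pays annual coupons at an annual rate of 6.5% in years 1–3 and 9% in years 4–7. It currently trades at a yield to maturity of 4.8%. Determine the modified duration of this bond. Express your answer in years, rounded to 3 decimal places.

5.602 years

Periodic yield y = 0.048. First find Macaulay duration:
  t   CF        PV=CF/(1+0.048)^t    t·PV
  1       130.00       124.0458       124.0458
  2       130.00       118.3643       236.7286
  3       130.00       112.9430       338.8291
  4       180.00       149.2201       596.8805
  5       180.00       142.3856       711.9280
  6       180.00       135.8641       815.1848
  7     2,180.00     1,570.1007    10,990.7051
  Σ                  2,352.9237    13,814.3020
P = 2,352.9237; Macaulay duration = 13,814.3020 / 2,352.9237 = 5.87112 years.
Modified duration = D_Mac / (1 + y) = 5.87112 / 1.048 = 5.60222 years.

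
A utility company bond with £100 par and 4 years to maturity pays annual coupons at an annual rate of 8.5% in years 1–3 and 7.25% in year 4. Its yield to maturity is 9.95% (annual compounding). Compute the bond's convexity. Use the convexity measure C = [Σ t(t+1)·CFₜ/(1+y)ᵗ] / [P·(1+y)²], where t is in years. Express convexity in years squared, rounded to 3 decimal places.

With y = 0.0995:
  t   CF        PV=CF/(1+0.0995)^t    t·PV        t(t+1)·PV
  1         8.50         7.7308         7.7308          15.4616
  2         8.50         7.0312        14.0624          42.1871
  3         8.50         6.3949        19.1847          76.7387
  4       107.25        73.3865       293.5461       1,467.7306
  Σ                     94.5434       334.5240       1,602.1180
P = 94.5434.
Convexity = Σ t(t+1)·PV / [P·(1+y)²] = 1,602.1180 / (94.5434 × 1.208900) = 14.01757.

14.018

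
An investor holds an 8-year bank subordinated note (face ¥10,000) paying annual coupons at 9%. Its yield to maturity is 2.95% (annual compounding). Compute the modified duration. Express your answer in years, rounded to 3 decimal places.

6.195 years

Periodic yield y = 0.0295. First find Macaulay duration:
  t   CF        PV=CF/(1+0.0295)^t    t·PV
  1       900.00       874.2108       874.2108
  2       900.00       849.1605     1,698.3211
  3       900.00       824.8281     2,474.4843
  4       900.00       801.1929     3,204.7717
  5       900.00       778.2350     3,891.1750
  6       900.00       755.9349     4,535.6095
  7       900.00       734.2738     5,139.9168
  8    10,900.00     8,638.0495    69,104.3963
  Σ                 14,255.8856    90,922.8855
P = 14,255.8856; Macaulay duration = 90,922.8855 / 14,255.8856 = 6.37792 years.
Modified duration = D_Mac / (1 + y) = 6.37792 / 1.0295 = 6.19516 years.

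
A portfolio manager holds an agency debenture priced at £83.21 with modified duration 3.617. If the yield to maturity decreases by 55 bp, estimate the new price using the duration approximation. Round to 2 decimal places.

Duration approximation: ΔP/P ≈ -D_mod · Δy = -3.617 × (-0.0055) = +0.0198935.
New price ≈ 83.21 × (1 + 0.0198935) = 84.865338135.

£84.87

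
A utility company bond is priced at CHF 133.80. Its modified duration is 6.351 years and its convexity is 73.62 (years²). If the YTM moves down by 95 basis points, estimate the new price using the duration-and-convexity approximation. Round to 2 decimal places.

Duration effect: -D_mod·Δy = -6.351 × (-0.0095) = +0.0603345
Convexity effect: ½·C·(Δy)² = 0.5 × 73.62 × (-0.0095)² = +0.0033221025
ΔP/P ≈ +0.0603345 + 0.0033221025 = +0.0636566025
New price ≈ 133.80 × (1 + 0.0636566025) = 142.3172534145.

CHF 142.32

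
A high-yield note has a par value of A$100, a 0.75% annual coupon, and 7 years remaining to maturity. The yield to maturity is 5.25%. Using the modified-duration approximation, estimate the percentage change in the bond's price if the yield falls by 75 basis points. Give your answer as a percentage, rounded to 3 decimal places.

Periodic yield y = 0.0525. Modified duration first:
  t   CF        PV=CF/(1+0.0525)^t    t·PV
  1         0.75         0.7126         0.7126
  2         0.75         0.6770         1.3541
  3         0.75         0.6433         1.9298
  4         0.75         0.6112         2.4447
  5         0.75         0.5807         2.9035
  6         0.75         0.5517         3.3104
  7       100.75        70.4191       492.9335
  Σ                     74.1956       505.5887
P = 74.1956; D_Mac = 6.81427 yrs; D_mod = 6.81427/(1+0.0525) = 6.47436 yrs.
ΔP/P ≈ -D_mod · Δy = -6.47436 × (-0.0075) = +0.048558 = +4.8558%.

+4.856%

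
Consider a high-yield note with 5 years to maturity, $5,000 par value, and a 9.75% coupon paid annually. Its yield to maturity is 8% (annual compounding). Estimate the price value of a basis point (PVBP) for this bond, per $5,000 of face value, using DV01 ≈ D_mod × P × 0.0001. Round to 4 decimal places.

Periodic yield y = 0.08.
  t   CF        PV=CF/(1+0.08)^t    t·PV
  1       487.50       451.3889       451.3889
  2       487.50       417.9527       835.9053
  3       487.50       386.9932     1,160.9797
  4       487.50       358.3271     1,433.3082
  5     5,487.50     3,734.7003    18,673.5015
  Σ                  5,349.3621    22,555.0836
P = 5,349.3621; D_Mac = 4.21641 yrs; D_mod = 3.90408 yrs.
DV01 ≈ 3.90408 × 5,349.3621 × 0.0001 = 2.088434.

$2.0884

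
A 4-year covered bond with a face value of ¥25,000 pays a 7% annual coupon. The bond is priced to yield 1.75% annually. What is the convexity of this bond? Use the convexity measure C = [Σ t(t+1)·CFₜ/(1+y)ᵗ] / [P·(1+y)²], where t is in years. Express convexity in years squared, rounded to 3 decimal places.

With y = 0.0175:
  t   CF        PV=CF/(1+0.0175)^t    t·PV        t(t+1)·PV
  1     1,750.00     1,719.9017     1,719.9017       3,439.8034
  2     1,750.00     1,690.3211     3,380.6422      10,141.9266
  3     1,750.00     1,661.2492     4,983.7477      19,934.9909
  4    26,750.00    24,956.6400    99,826.5601     499,132.8005
  Σ                 30,028.1121   109,910.8517     532,649.5214
P = 30,028.1121.
Convexity = Σ t(t+1)·PV / [P·(1+y)²] = 532,649.5214 / (30,028.1121 × 1.035306) = 17.13344.

17.133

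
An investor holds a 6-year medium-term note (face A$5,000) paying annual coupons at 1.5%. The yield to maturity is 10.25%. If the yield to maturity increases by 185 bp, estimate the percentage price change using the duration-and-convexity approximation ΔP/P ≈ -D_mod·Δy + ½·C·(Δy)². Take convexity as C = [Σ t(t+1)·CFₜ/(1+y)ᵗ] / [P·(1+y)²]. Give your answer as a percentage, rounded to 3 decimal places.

-9.027%

With y = 0.1025:
  t   CF        PV=CF/(1+0.1025)^t    t·PV        t(t+1)·PV
  1        75.00        68.0272        68.0272         136.0544
  2        75.00        61.7027       123.4054         370.2161
  3        75.00        55.9662       167.8985         671.5939
  4        75.00        50.7630       203.0518       1,015.2590
  5        75.00        46.0435       230.2175       1,381.3048
  6     5,075.00     2,825.9499    16,955.6994     118,689.8957
  Σ                  3,108.4524    17,748.2997     122,264.3239
P = 3,108.4524; D_Mac = 5.70969 yrs; D_mod = 5.17886 yrs; C = 32.35924.
Duration effect: -5.17886 × (+0.0185) = -0.095809
Convexity effect: 0.5 × 32.35924 × (0.0185)² = +0.0055375
ΔP/P ≈ -0.095809 + 0.0055375 = -0.090271 = -9.0271%.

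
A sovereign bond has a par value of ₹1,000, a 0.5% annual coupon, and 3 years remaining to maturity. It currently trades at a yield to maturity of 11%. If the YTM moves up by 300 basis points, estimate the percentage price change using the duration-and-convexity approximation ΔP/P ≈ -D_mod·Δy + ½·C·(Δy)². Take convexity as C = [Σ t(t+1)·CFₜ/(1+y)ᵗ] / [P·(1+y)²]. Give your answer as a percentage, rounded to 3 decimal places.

-7.626%

With y = 0.11:
  t   CF        PV=CF/(1+0.11)^t    t·PV        t(t+1)·PV
  1         5.00         4.5045         4.5045           9.0090
  2         5.00         4.0581         8.1162          24.3487
  3     1,005.00       734.8473     2,204.5420       8,818.1681
  Σ                    743.4100     2,217.1627       8,851.5257
P = 743.4100; D_Mac = 2.98242 yrs; D_mod = 2.68687 yrs; C = 9.66371.
Duration effect: -2.68687 × (+0.03) = -0.080606
Convexity effect: 0.5 × 9.66371 × (0.03)² = +0.0043487
ΔP/P ≈ -0.080606 + 0.0043487 = -0.076257 = -7.6257%.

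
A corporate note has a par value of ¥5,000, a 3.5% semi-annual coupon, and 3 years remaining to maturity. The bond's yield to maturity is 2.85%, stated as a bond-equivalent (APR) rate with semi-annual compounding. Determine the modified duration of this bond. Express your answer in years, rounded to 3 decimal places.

2.835 years

Periodic yield y = 0.01425. First find Macaulay duration:
  t   CF        PV=CF/(1+0.01425)^t    t·PV
  1        87.50        86.2706        86.2706
  2        87.50        85.0586       170.1171
  3        87.50        83.8635       251.5905
  4        87.50        82.6852       330.7410
  5        87.50        81.5235       407.6176
  6     5,087.50     4,673.4147    28,040.4884
  Σ                  5,092.8162    29,286.8253
P = 5,092.8162; Macaulay duration = 29,286.8253 / 5,092.8162 = 5.75062 half-year periods = 2.87531 years.
Modified duration = D_Mac / (1 + y) = 2.87531 / 1.01425 = 2.83491 years.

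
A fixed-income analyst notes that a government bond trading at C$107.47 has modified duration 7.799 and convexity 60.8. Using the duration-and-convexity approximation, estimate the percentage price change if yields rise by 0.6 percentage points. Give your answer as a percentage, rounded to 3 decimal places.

-4.570%

Duration effect: -D_mod·Δy = -7.799 × (+0.006) = -0.046794
Convexity effect: ½·C·(Δy)² = 0.5 × 60.8 × (0.006)² = +0.0010944
ΔP/P ≈ -0.046794 + 0.0010944 = -0.0456996
= -4.56996%.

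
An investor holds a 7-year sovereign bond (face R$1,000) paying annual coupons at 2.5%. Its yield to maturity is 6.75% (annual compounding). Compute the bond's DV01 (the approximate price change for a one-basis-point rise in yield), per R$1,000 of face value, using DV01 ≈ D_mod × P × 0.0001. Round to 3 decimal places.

R$0.463

Periodic yield y = 0.0675.
  t   CF        PV=CF/(1+0.0675)^t    t·PV
  1        25.00        23.4192        23.4192
  2        25.00        21.9384        43.8767
  3        25.00        20.5512        61.6535
  4        25.00        19.2517        77.0067
  5        25.00        18.0344        90.1718
  6        25.00        16.8940       101.3641
  7     1,025.00       648.8565     4,541.9957
  Σ                    768.9453     4,939.4876
P = 768.9453; D_Mac = 6.42372 yrs; D_mod = 6.01753 yrs.
DV01 ≈ 6.01753 × 768.9453 × 0.0001 = 0.462715.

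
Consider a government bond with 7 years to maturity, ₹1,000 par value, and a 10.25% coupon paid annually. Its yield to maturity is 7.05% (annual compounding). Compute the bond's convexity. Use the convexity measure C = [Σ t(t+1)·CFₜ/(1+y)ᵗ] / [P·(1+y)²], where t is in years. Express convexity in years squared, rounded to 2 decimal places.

With y = 0.0705:
  t   CF        PV=CF/(1+0.0705)^t    t·PV        t(t+1)·PV
  1       102.50        95.7496        95.7496         191.4993
  2       102.50        89.4439       178.8877         536.6631
  3       102.50        83.5533       250.6600       1,002.6402
  4       102.50        78.0508       312.2031       1,561.0154
  5       102.50        72.9106       364.5529       2,187.3172
  6       102.50        68.1089       408.6534       2,860.5736
  7     1,102.50       684.3400     4,790.3797      38,323.0375
  Σ                  1,172.1570     6,401.0864      46,662.7462
P = 1,172.1570.
Convexity = Σ t(t+1)·PV / [P·(1+y)²] = 46,662.7462 / (1,172.1570 × 1.145970) = 34.73851.

34.74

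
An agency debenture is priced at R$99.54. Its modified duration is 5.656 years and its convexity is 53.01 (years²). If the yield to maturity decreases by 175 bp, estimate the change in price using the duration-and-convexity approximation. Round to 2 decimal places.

+R$10.66

Duration effect: -D_mod·Δy = -5.656 × (-0.0175) = +0.098980
Convexity effect: ½·C·(Δy)² = 0.5 × 53.01 × (-0.0175)² = +0.00811715625
ΔP/P ≈ +0.098980 + 0.00811715625 = +0.10709715625
ΔP ≈ 99.54 × (+0.10709715625) = +10.660450933125.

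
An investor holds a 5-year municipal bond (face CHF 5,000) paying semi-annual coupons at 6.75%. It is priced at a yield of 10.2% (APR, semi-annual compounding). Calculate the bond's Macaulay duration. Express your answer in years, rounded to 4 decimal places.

4.2662 years

Periodic yield y = 0.051. Discount each cash flow and weight by its period:
  t   CF        PV=CF/(1+0.051)^t    t·PV
  1       168.75       160.5614       160.5614
  2       168.75       152.7701       305.5402
  3       168.75       145.3569       436.0707
  4       168.75       138.3034       553.2137
  5       168.75       131.5922       657.9611
  6       168.75       125.2067       751.2401
  7       168.75       119.1310       833.9170
  8       168.75       113.3501       906.8011
  9       168.75       107.8498       970.6482
  10    5,168.75     3,143.1012    31,431.0122
  Σ                  4,337.2228    37,006.9655
Price P = Σ PV = 4,337.2228.
Macaulay duration = Σ(t·PV) / P = 37,006.9655 / 4,337.2228 = 8.53241 half-year periods.
In years: 8.53241 / 2 = 4.26621 years.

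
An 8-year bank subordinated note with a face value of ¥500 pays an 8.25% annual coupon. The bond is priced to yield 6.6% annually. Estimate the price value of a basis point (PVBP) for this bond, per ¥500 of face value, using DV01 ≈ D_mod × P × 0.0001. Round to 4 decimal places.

¥0.3228

Periodic yield y = 0.066.
  t   CF        PV=CF/(1+0.066)^t    t·PV
  1        41.25        38.6961        38.6961
  2        41.25        36.3002        72.6005
  3        41.25        34.0528       102.1583
  4        41.25        31.9444       127.7777
  5        41.25        29.9666       149.8332
  6        41.25        28.1113       168.6677
  7        41.25        26.3708       184.5957
  8       541.25       324.5938     2,596.7507
  Σ                    550.0361     3,441.0798
P = 550.0361; D_Mac = 6.25610 yrs; D_mod = 5.86876 yrs.
DV01 ≈ 5.86876 × 550.0361 × 0.0001 = 0.322803.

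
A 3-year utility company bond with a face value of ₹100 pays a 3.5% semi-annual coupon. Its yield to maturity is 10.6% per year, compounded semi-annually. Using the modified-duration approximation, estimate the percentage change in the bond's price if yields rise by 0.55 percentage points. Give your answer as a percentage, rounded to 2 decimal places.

Periodic yield y = 0.053. Modified duration first:
  t   CF        PV=CF/(1+0.053)^t    t·PV
  1         1.75         1.6619         1.6619
  2         1.75         1.5783         3.1565
  3         1.75         1.4988         4.4965
  4         1.75         1.4234         5.6936
  5         1.75         1.3517         6.7587
  6       101.75        74.6387       447.8323
  Σ                     82.1529       469.5996
P = 82.1529; D_Mac = 5.71617 half-year periods = 2.85808 yrs; D_mod = 2.85808/(1+0.053) = 2.71423 yrs.
ΔP/P ≈ -D_mod · Δy = -2.71423 × (+0.0055) = -0.014928 = -1.4928%.

-1.49%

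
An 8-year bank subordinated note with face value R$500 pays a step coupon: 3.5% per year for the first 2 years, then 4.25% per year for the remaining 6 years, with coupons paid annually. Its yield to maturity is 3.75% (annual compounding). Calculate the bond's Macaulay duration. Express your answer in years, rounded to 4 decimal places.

Periodic yield y = 0.0375. Discount each cash flow and weight by its year:
  t   CF        PV=CF/(1+0.0375)^t    t·PV
  1        17.50        16.8675        16.8675
  2        17.50        16.2578        32.5156
  3        21.25        19.0281        57.0842
  4        21.25        18.3403        73.3612
  5        21.25        17.6774        88.3870
  6        21.25        17.0385       102.2308
  7        21.25        16.4226       114.9583
  8       521.25       388.2766     3,106.2128
  Σ                    509.9087     3,591.6174
Price P = Σ PV = 509.9087.
Macaulay duration = Σ(t·PV) / P = 3,591.6174 / 509.9087 = 7.04365 years.

7.0436 years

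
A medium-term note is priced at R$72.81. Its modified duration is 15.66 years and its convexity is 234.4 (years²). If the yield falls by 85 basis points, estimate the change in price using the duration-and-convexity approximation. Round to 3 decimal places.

+R$10.308

Duration effect: -D_mod·Δy = -15.66 × (-0.0085) = +0.133110
Convexity effect: ½·C·(Δy)² = 0.5 × 234.4 × (-0.0085)² = +0.0084677
ΔP/P ≈ +0.133110 + 0.0084677 = +0.1415777
ΔP ≈ 72.81 × (+0.1415777) = +10.308272337.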